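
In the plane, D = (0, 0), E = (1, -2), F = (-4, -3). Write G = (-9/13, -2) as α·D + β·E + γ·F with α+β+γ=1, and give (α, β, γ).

(2/13, 7/13, 4/13)

Signed area of the reference triangle: [DEF] = ½·(0·(-2−(-3)) + 1·(-3−0) + (-4)·(0−(-2))) = ½·(0 − 3 − 8) = -11/2.
[GEF] = ½·((-9/13)·(-2−(-3)) + 1·(-3−(-2)) + (-4)·(-2−(-2))) = ½·(-9/13 − 1 + 0) = -11/13, so the D-coordinate is (-11/13)/(-11/2) = 2/13.
[DGF] = ½·(0·(-2−(-3)) + (-9/13)·(-3−0) + (-4)·(0−(-2))) = ½·(0 + 27/13 − 8) = -77/26, so the E-coordinate is 7/13.
[DEG] = ½·(0·(-2−(-2)) + 1·(-2−0) + (-9/13)·(0−(-2))) = ½·(0 − 2 − 18/13) = -22/13, so the F-coordinate is 4/13.
Check: 2/13 + 7/13 + 4/13 = 1.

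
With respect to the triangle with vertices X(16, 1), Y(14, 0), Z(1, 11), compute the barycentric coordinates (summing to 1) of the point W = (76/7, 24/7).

Signed area of the reference triangle: [XYZ] = ½·(16·(0−11) + 14·(11−1) + 1·(1−0)) = ½·(-176 + 140 + 1) = -35/2.
[WYZ] = ½·((76/7)·(0−11) + 14·(11−(24/7)) + 1·(24/7−0)) = ½·(-836/7 + 106 + 24/7) = -5, so the X-coordinate is (-5)/(-35/2) = 2/7.
[XWZ] = ½·(16·(24/7−11) + (76/7)·(11−1) + 1·(1−(24/7))) = ½·(-848/7 + 760/7 − 17/7) = -15/2, so the Y-coordinate is 3/7.
[XYW] = ½·(16·(0−(24/7)) + 14·(24/7−1) + (76/7)·(1−0)) = ½·(-384/7 + 34 + 76/7) = -5, so the Z-coordinate is 2/7.
Check: 2/7 + 3/7 + 2/7 = 1.

(2/7, 3/7, 2/7)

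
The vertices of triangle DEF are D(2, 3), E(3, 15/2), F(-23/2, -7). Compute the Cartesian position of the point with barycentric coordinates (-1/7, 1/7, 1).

G = (-1/7)·D + (1/7)·E + 1·F.
x-coordinate: (-1/7)·2 + (1/7)·3 + 1·(-23/2) = -159/14.
y-coordinate: (-1/7)·3 + (1/7)·(15/2) + 1·(-7) = -89/14.

(-159/14, -89/14)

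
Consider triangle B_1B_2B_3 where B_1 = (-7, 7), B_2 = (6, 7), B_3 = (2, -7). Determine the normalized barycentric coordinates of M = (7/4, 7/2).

(1/4, 1/2, 1/4)

Signed area of the reference triangle: [B_1B_2B_3] = ½·((-7)·(7−(-7)) + 6·(-7−7) + 2·(7−7)) = ½·(-98 − 84 + 0) = -91.
[MB_2B_3] = ½·((7/4)·(7−(-7)) + 6·(-7−(7/2)) + 2·(7/2−7)) = ½·(49/2 − 63 − 7) = -91/4, so the B_1-coordinate is (-91/4)/(-91) = 1/4.
[B_1MB_3] = ½·((-7)·(7/2−(-7)) + (7/4)·(-7−7) + 2·(7−(7/2))) = ½·(-147/2 − 49/2 + 7) = -91/2, so the B_2-coordinate is 1/2.
[B_1B_2M] = ½·((-7)·(7−(7/2)) + 6·(7/2−7) + (7/4)·(7−7)) = ½·(-49/2 − 21 + 0) = -91/4, so the B_3-coordinate is 1/4.
Check: 1/4 + 1/2 + 1/4 = 1.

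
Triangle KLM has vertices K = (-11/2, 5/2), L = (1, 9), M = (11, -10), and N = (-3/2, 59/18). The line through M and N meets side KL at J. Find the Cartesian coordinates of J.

Barycentric coordinates of N with respect to KLM: (5/9, 1/3, 1/9).
On side KL the M-coordinate is zero; dropping N's M-weight 1/9 and renormalizing the remaining 5/9 : 1/3 gives weights 5/8, 3/8 on K, L.
J = (5/8)·(-11/2, 5/2) + (3/8)·(1, 9) = (-49/16, 79/16).

(-49/16, 79/16)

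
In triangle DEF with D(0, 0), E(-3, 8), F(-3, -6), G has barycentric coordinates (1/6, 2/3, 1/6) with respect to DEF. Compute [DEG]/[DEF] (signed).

The signed ratio [DEG]/[DEF] equals the barycentric coordinate of G at vertex F, which is 1/6.

1/6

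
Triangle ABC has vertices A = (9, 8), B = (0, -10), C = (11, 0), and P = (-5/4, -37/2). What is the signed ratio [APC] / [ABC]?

[ABC] = ½·(9·(-10−0) + 0·(0−8) + 11·(8−(-10))) = ½·(-90 + 0 + 198) = 54.
[APC] = ½·(9·(-37/2−0) + (-5/4)·(0−8) + 11·(8−(-37/2))) = ½·(-333/2 + 10 + 583/2) = 135/2, so the ratio is (135/2)/54 = 5/4.

5/4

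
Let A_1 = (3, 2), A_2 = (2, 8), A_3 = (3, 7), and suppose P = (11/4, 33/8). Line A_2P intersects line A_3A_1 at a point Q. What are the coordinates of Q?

Barycentric coordinates of P with respect to A_1A_2A_3: (5/8, 1/4, 1/8).
On side A_3A_1 the A_2-coordinate is zero; dropping P's A_2-weight 1/4 and renormalizing the remaining 1/8 : 5/8 gives weights 1/6, 5/6 on A_3, A_1.
Q = (1/6)·(3, 7) + (5/6)·(3, 2) = (3, 17/6).

(3, 17/6)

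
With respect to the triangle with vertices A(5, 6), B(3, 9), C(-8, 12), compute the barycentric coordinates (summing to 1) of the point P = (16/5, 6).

Signed area of the reference triangle: [ABC] = ½·(5·(9−12) + 3·(12−6) + (-8)·(6−9)) = ½·(-15 + 18 + 24) = 27/2.
[PBC] = ½·((16/5)·(9−12) + 3·(12−6) + (-8)·(6−9)) = ½·(-48/5 + 18 + 24) = 81/5, so the A-coordinate is (81/5)/(27/2) = 6/5.
[APC] = ½·(5·(6−12) + (16/5)·(12−6) + (-8)·(6−6)) = ½·(-30 + 96/5 + 0) = -27/5, so the B-coordinate is -2/5.
[ABP] = ½·(5·(9−6) + 3·(6−6) + (16/5)·(6−9)) = ½·(15 + 0 − 48/5) = 27/10, so the C-coordinate is 1/5.
Check: 6/5 − 2/5 + 1/5 = 1.

(6/5, -2/5, 1/5)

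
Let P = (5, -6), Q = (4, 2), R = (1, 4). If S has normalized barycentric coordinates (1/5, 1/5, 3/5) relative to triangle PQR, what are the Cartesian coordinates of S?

S = (1/5)·P + (1/5)·Q + (3/5)·R.
x-coordinate: (1/5)·5 + (1/5)·4 + (3/5)·1 = 12/5.
y-coordinate: (1/5)·(-6) + (1/5)·2 + (3/5)·4 = 8/5.

(12/5, 8/5)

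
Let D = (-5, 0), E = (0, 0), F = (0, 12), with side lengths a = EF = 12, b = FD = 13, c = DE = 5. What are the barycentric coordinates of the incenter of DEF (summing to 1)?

(2/5, 13/30, 1/6)

The incenter has barycentric coordinates proportional to the opposite side lengths: (12 : 13 : 5).
Normalizing by 12+13+5 = 30 gives (2/5, 13/30, 1/6).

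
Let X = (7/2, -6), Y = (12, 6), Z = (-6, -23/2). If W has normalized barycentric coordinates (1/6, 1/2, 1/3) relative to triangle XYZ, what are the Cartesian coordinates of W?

W = (1/6)·X + (1/2)·Y + (1/3)·Z.
x-coordinate: (1/6)·(7/2) + (1/2)·12 + (1/3)·(-6) = 55/12.
y-coordinate: (1/6)·(-6) + (1/2)·6 + (1/3)·(-23/2) = -11/6.

(55/12, -11/6)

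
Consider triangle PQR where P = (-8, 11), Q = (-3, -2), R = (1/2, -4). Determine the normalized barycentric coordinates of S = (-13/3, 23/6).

(1/2, 1/6, 1/3)

Signed area of the reference triangle: [PQR] = ½·((-8)·(-2−(-4)) + (-3)·(-4−11) + (1/2)·(11−(-2))) = ½·(-16 + 45 + 13/2) = 71/4.
[SQR] = ½·((-13/3)·(-2−(-4)) + (-3)·(-4−(23/6)) + (1/2)·(23/6−(-2))) = ½·(-26/3 + 47/2 + 35/12) = 71/8, so the P-coordinate is (71/8)/(71/4) = 1/2.
[PSR] = ½·((-8)·(23/6−(-4)) + (-13/3)·(-4−11) + (1/2)·(11−(23/6))) = ½·(-188/3 + 65 + 43/12) = 71/24, so the Q-coordinate is 1/6.
[PQS] = ½·((-8)·(-2−(23/6)) + (-3)·(23/6−11) + (-13/3)·(11−(-2))) = ½·(140/3 + 43/2 − 169/3) = 71/12, so the R-coordinate is 1/3.
Check: 1/2 + 1/6 + 1/3 = 1.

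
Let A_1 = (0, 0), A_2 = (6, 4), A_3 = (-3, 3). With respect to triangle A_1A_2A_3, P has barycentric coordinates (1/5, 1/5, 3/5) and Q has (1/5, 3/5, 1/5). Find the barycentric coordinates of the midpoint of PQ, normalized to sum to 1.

(1/5, 2/5, 2/5)

Since both coordinate triples sum to 1, the midpoint's barycentrics are the componentwise average.
(1/5+1/5)/2 = 1/5; similarly 2/5 and 2/5.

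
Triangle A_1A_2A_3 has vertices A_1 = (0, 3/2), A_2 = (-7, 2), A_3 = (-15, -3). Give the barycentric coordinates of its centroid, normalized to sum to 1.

The centroid is the average of the vertices, so each weight is 1/3.

(1/3, 1/3, 1/3)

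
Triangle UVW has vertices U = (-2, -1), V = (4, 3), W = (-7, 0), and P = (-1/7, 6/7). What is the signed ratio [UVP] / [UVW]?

1/7

[UVW] = ½·((-2)·(3−0) + 4·(0−(-1)) + (-7)·(-1−3)) = ½·(-6 + 4 + 28) = 13.
[UVP] = ½·((-2)·(3−(6/7)) + 4·(6/7−(-1)) + (-1/7)·(-1−3)) = ½·(-30/7 + 52/7 + 4/7) = 13/7, so the ratio is (13/7)/13 = 1/7.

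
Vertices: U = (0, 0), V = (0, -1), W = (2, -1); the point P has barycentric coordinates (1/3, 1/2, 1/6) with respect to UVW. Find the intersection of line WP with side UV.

Line WP meets UV where the W-coordinate vanishes; zeroing P's W-weight and renormalizing leaves U, V-weights 1/3 : 1/2 → (2/5, 3/5).
So Q = (2/5)·U + (3/5)·V = (0, -3/5).

(0, -3/5)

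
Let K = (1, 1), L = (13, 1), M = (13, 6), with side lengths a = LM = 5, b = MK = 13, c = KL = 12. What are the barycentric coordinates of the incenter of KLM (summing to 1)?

(1/6, 13/30, 2/5)

The incenter has barycentric coordinates proportional to the opposite side lengths: (5 : 13 : 12).
Normalizing by 5+13+12 = 30 gives (1/6, 13/30, 2/5).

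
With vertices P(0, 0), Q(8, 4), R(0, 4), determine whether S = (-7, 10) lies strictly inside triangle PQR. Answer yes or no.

no

Barycentric coordinates of S: (-3/2, -7/8, 27/8).
The three coordinates are negative, negative, positive; a point is interior exactly when all three are positive.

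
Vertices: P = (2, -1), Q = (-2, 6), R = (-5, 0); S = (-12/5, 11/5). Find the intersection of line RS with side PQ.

(-2/3, 11/3)

Barycentric coordinates of S with respect to PQR: (1/5, 2/5, 2/5).
On side PQ the R-coordinate is zero; dropping S's R-weight 2/5 and renormalizing the remaining 1/5 : 2/5 gives weights 1/3, 2/3 on P, Q.
T = (1/3)·(2, -1) + (2/3)·(-2, 6) = (-2/3, 11/3).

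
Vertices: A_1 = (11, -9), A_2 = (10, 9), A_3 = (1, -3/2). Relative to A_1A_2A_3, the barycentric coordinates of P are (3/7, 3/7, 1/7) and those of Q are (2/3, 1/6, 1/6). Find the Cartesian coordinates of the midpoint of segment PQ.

(769/84, -139/56)

Barycentric coordinates of the midpoint are the average: (23/42, 25/84, 13/84).
Converting: (23/42)·A_1 + (25/84)·A_2 + (13/84)·A_3 = (769/84, -139/56).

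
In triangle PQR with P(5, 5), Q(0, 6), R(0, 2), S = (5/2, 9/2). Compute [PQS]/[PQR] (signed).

1/4

[PQR] = ½·(5·(6−2) + 0·(2−5) + 0·(5−6)) = ½·(20 + 0 + 0) = 10.
[PQS] = ½·(5·(6−(9/2)) + 0·(9/2−5) + (5/2)·(5−6)) = ½·(15/2 + 0 − 5/2) = 5/2, so the ratio is (5/2)/10 = 1/4.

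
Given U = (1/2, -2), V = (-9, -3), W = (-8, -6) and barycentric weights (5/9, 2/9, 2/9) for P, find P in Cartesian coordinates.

P = (5/9)·U + (2/9)·V + (2/9)·W.
x-coordinate: (5/9)·(1/2) + (2/9)·(-9) + (2/9)·(-8) = -7/2.
y-coordinate: (5/9)·(-2) + (2/9)·(-3) + (2/9)·(-6) = -28/9.

(-7/2, -28/9)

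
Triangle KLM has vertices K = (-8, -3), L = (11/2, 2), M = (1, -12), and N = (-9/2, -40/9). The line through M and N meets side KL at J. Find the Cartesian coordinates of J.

(-85/14, -16/7)

Barycentric coordinates of N with respect to KLM: (2/3, 1/9, 2/9).
On side KL the M-coordinate is zero; dropping N's M-weight 2/9 and renormalizing the remaining 2/3 : 1/9 gives weights 6/7, 1/7 on K, L.
J = (6/7)·(-8, -3) + (1/7)·(11/2, 2) = (-85/14, -16/7).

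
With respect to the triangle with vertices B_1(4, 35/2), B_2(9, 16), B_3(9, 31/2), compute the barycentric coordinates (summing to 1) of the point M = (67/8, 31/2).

(1/8, -1/2, 11/8)

Signed area of the reference triangle: [B_1B_2B_3] = ½·(4·(16−(31/2)) + 9·(31/2−(35/2)) + 9·(35/2−16)) = ½·(2 − 18 + 27/2) = -5/4.
[MB_2B_3] = ½·((67/8)·(16−(31/2)) + 9·(31/2−(31/2)) + 9·(31/2−16)) = ½·(67/16 + 0 − 9/2) = -5/32, so the B_1-coordinate is (-5/32)/(-5/4) = 1/8.
[B_1MB_3] = ½·(4·(31/2−(31/2)) + (67/8)·(31/2−(35/2)) + 9·(35/2−(31/2))) = ½·(0 − 67/4 + 18) = 5/8, so the B_2-coordinate is -1/2.
[B_1B_2M] = ½·(4·(16−(31/2)) + 9·(31/2−(35/2)) + (67/8)·(35/2−16)) = ½·(2 − 18 + 201/16) = -55/32, so the B_3-coordinate is 11/8.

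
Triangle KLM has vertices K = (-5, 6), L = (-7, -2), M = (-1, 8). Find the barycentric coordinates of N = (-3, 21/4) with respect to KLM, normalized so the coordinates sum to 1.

(1/8, 1/4, 5/8)

Signed area of the reference triangle: [KLM] = ½·((-5)·(-2−8) + (-7)·(8−6) + (-1)·(6−(-2))) = ½·(50 − 14 − 8) = 14.
[NLM] = ½·((-3)·(-2−8) + (-7)·(8−(21/4)) + (-1)·(21/4−(-2))) = ½·(30 − 77/4 − 29/4) = 7/4, so the K-coordinate is (7/4)/14 = 1/8.
[KNM] = ½·((-5)·(21/4−8) + (-3)·(8−6) + (-1)·(6−(21/4))) = ½·(55/4 − 6 − 3/4) = 7/2, so the L-coordinate is 1/4.
[KLN] = ½·((-5)·(-2−(21/4)) + (-7)·(21/4−6) + (-3)·(6−(-2))) = ½·(145/4 + 21/4 − 24) = 35/4, so the M-coordinate is 5/8.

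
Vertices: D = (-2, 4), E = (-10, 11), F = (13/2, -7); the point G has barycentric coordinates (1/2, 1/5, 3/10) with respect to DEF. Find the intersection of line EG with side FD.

Line EG meets FD where the E-coordinate vanishes; zeroing G's E-weight and renormalizing leaves F, D-weights 3/10 : 1/2 → (3/8, 5/8).
So H = (3/8)·F + (5/8)·D = (19/16, -1/8).

(19/16, -1/8)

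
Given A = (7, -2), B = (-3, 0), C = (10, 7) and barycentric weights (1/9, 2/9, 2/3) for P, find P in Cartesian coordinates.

P = (1/9)·A + (2/9)·B + (2/3)·C.
x-coordinate: (1/9)·7 + (2/9)·(-3) + (2/3)·10 = 61/9.
y-coordinate: (1/9)·(-2) + (2/9)·0 + (2/3)·7 = 40/9.

(61/9, 40/9)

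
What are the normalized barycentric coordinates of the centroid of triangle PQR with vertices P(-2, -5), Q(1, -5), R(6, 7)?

(1/3, 1/3, 1/3)

The centroid is the average of the vertices, so each weight is 1/3.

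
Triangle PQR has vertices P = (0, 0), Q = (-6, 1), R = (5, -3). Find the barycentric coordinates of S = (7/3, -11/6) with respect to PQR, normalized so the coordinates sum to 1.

(1/6, 1/6, 2/3)

Signed area of the reference triangle: [PQR] = ½·(0·(1−(-3)) + (-6)·(-3−0) + 5·(0−1)) = ½·(0 + 18 − 5) = 13/2.
[SQR] = ½·((7/3)·(1−(-3)) + (-6)·(-3−(-11/6)) + 5·(-11/6−1)) = ½·(28/3 + 7 − 85/6) = 13/12, so the P-coordinate is (13/12)/(13/2) = 1/6.
[PSR] = ½·(0·(-11/6−(-3)) + (7/3)·(-3−0) + 5·(0−(-11/6))) = ½·(0 − 7 + 55/6) = 13/12, so the Q-coordinate is 1/6.
[PQS] = ½·(0·(1−(-11/6)) + (-6)·(-11/6−0) + (7/3)·(0−1)) = ½·(0 + 11 − 7/3) = 13/3, so the R-coordinate is 2/3.
Check: 1/6 + 1/6 + 2/3 = 1.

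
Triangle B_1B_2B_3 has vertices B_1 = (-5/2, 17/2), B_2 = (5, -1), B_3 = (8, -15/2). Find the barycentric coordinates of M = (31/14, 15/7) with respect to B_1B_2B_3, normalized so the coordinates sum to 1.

(3/7, 3/7, 1/7)

Signed area of the reference triangle: [B_1B_2B_3] = ½·((-5/2)·(-1−(-15/2)) + 5·(-15/2−(17/2)) + 8·(17/2−(-1))) = ½·(-65/4 − 80 + 76) = -81/8.
[MB_2B_3] = ½·((31/14)·(-1−(-15/2)) + 5·(-15/2−(15/7)) + 8·(15/7−(-1))) = ½·(403/28 − 675/14 + 176/7) = -243/56, so the B_1-coordinate is (-243/56)/(-81/8) = 3/7.
[B_1MB_3] = ½·((-5/2)·(15/7−(-15/2)) + (31/14)·(-15/2−(17/2)) + 8·(17/2−(15/7))) = ½·(-675/28 − 248/7 + 356/7) = -243/56, so the B_2-coordinate is 3/7.
[B_1B_2M] = ½·((-5/2)·(-1−(15/7)) + 5·(15/7−(17/2)) + (31/14)·(17/2−(-1))) = ½·(55/7 − 445/14 + 589/28) = -81/56, so the B_3-coordinate is 1/7.
Check: 3/7 + 3/7 + 1/7 = 1.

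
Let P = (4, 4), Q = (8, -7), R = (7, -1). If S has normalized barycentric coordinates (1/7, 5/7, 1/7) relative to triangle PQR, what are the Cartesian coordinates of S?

(51/7, -32/7)

S = (1/7)·P + (5/7)·Q + (1/7)·R.
x-coordinate: (1/7)·4 + (5/7)·8 + (1/7)·7 = 51/7.
y-coordinate: (1/7)·4 + (5/7)·(-7) + (1/7)·(-1) = -32/7.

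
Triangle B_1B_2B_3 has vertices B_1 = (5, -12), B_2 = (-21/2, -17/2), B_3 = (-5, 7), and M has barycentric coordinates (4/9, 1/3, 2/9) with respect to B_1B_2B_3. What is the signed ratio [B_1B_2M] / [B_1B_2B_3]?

2/9

The signed ratio [B_1B_2M]/[B_1B_2B_3] equals the barycentric coordinate of M at vertex B_3, which is 2/9.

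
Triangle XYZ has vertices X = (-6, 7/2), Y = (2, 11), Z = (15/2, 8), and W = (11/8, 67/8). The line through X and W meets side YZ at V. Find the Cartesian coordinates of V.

Barycentric coordinates of W with respect to XYZ: (1/4, 1/2, 1/4).
On side YZ the X-coordinate is zero; dropping W's X-weight 1/4 and renormalizing the remaining 1/2 : 1/4 gives weights 2/3, 1/3 on Y, Z.
V = (2/3)·(2, 11) + (1/3)·(15/2, 8) = (23/6, 10).

(23/6, 10)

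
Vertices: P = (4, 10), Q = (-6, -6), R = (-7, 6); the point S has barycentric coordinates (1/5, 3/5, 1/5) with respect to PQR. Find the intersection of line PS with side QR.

Line PS meets QR where the P-coordinate vanishes; zeroing S's P-weight and renormalizing leaves Q, R-weights 3/5 : 1/5 → (3/4, 1/4).
So T = (3/4)·Q + (1/4)·R = (-25/4, -3).

(-25/4, -3)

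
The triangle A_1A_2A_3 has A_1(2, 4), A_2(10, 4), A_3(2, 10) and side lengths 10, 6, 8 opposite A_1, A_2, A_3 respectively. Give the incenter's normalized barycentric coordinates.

The incenter has barycentric coordinates proportional to the opposite side lengths: (10 : 6 : 8).
Normalizing by 10+6+8 = 24 gives (5/12, 1/4, 1/3).

(5/12, 1/4, 1/3)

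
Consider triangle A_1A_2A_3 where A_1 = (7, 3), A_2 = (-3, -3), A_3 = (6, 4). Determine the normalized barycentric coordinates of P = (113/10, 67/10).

(4/5, -1/2, 7/10)

Signed area of the reference triangle: [A_1A_2A_3] = ½·(7·(-3−4) + (-3)·(4−3) + 6·(3−(-3))) = ½·(-49 − 3 + 36) = -8.
[PA_2A_3] = ½·((113/10)·(-3−4) + (-3)·(4−(67/10)) + 6·(67/10−(-3))) = ½·(-791/10 + 81/10 + 291/5) = -32/5, so the A_1-coordinate is (-32/5)/(-8) = 4/5.
[A_1PA_3] = ½·(7·(67/10−4) + (113/10)·(4−3) + 6·(3−(67/10))) = ½·(189/10 + 113/10 − 111/5) = 4, so the A_2-coordinate is -1/2.
[A_1A_2P] = ½·(7·(-3−(67/10)) + (-3)·(67/10−3) + (113/10)·(3−(-3))) = ½·(-679/10 − 111/10 + 339/5) = -28/5, so the A_3-coordinate is 7/10.
Check: 4/5 − 1/2 + 7/10 = 1.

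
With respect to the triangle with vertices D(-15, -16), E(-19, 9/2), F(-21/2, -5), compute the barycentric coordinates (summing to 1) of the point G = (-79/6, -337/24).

Signed area of the reference triangle: [DEF] = ½·((-15)·(9/2−(-5)) + (-19)·(-5−(-16)) + (-21/2)·(-16−(9/2))) = ½·(-285/2 − 209 + 861/4) = -545/8.
[GEF] = ½·((-79/6)·(9/2−(-5)) + (-19)·(-5−(-337/24)) + (-21/2)·(-337/24−(9/2))) = ½·(-1501/12 − 4123/24 + 3115/16) = -1635/32, so the D-coordinate is (-1635/32)/(-545/8) = 3/4.
[DGF] = ½·((-15)·(-337/24−(-5)) + (-79/6)·(-5−(-16)) + (-21/2)·(-16−(-337/24))) = ½·(1085/8 − 869/6 + 329/16) = 545/96, so the E-coordinate is -1/12.
[DEG] = ½·((-15)·(9/2−(-337/24)) + (-19)·(-337/24−(-16)) + (-79/6)·(-16−(9/2))) = ½·(-2225/8 − 893/24 + 3239/12) = -545/24, so the F-coordinate is 1/3.

(3/4, -1/12, 1/3)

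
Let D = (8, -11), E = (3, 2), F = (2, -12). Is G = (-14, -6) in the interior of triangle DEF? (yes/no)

Barycentric coordinates of G: (-230/83, 52/83, 261/83).
The three coordinates are negative, positive, positive; a point is interior exactly when all three are positive.

no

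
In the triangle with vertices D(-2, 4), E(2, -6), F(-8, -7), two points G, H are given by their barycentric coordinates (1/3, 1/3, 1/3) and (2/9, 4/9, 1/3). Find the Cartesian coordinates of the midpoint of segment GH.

(-22/9, -32/9)

Barycentric coordinates of the midpoint are the average: (5/18, 7/18, 1/3).
Converting: (5/18)·D + (7/18)·E + (1/3)·F = (-22/9, -32/9).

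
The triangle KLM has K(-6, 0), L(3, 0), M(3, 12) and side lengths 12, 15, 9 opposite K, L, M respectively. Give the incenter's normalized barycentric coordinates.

The incenter has barycentric coordinates proportional to the opposite side lengths: (12 : 15 : 9).
Normalizing by 12+15+9 = 36 gives (1/3, 5/12, 1/4).

(1/3, 5/12, 1/4)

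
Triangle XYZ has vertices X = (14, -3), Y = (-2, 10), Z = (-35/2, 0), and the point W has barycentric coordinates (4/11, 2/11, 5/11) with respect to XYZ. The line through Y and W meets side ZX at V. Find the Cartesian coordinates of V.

Line YW meets ZX where the Y-coordinate vanishes; zeroing W's Y-weight and renormalizing leaves Z, X-weights 5/11 : 4/11 → (5/9, 4/9).
So V = (5/9)·Z + (4/9)·X = (-7/2, -4/3).

(-7/2, -4/3)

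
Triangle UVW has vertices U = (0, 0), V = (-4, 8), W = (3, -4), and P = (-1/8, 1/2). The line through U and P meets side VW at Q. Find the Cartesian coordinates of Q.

(-1/2, 2)

Barycentric coordinates of P with respect to UVW: (3/4, 1/8, 1/8).
On side VW the U-coordinate is zero; dropping P's U-weight 3/4 and renormalizing the remaining 1/8 : 1/8 gives weights 1/2, 1/2 on V, W.
Q = (1/2)·(-4, 8) + (1/2)·(3, -4) = (-1/2, 2).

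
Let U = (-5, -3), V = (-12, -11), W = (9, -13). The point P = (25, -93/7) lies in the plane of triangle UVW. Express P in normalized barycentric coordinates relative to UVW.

Signed area of the reference triangle: [UVW] = ½·((-5)·(-11−(-13)) + (-12)·(-13−(-3)) + 9·(-3−(-11))) = ½·(-10 + 120 + 72) = 91.
[PVW] = ½·(25·(-11−(-13)) + (-12)·(-13−(-93/7)) + 9·(-93/7−(-11))) = ½·(50 − 24/7 − 144/7) = 13, so the U-coordinate is 13/91 = 1/7.
[UPW] = ½·((-5)·(-93/7−(-13)) + 25·(-13−(-3)) + 9·(-3−(-93/7))) = ½·(10/7 − 250 + 648/7) = -78, so the V-coordinate is -6/7.
[UVP] = ½·((-5)·(-11−(-93/7)) + (-12)·(-93/7−(-3)) + 25·(-3−(-11))) = ½·(-80/7 + 864/7 + 200) = 156, so the W-coordinate is 12/7.
Check: 1/7 − 6/7 + 12/7 = 1.

(1/7, -6/7, 12/7)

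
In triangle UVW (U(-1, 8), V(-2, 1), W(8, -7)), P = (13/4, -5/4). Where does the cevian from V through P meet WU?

(5, -2)

Barycentric coordinates of P with respect to UVW: (1/4, 1/4, 1/2).
On side WU the V-coordinate is zero; dropping P's V-weight 1/4 and renormalizing the remaining 1/2 : 1/4 gives weights 2/3, 1/3 on W, U.
Q = (2/3)·(8, -7) + (1/3)·(-1, 8) = (5, -2).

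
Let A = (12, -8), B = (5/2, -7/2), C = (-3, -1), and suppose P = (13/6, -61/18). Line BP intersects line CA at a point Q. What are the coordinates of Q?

(2, -10/3)

Barycentric coordinates of P with respect to ABC: (2/9, 1/3, 4/9).
On side CA the B-coordinate is zero; dropping P's B-weight 1/3 and renormalizing the remaining 4/9 : 2/9 gives weights 2/3, 1/3 on C, A.
Q = (2/3)·(-3, -1) + (1/3)·(12, -8) = (2, -10/3).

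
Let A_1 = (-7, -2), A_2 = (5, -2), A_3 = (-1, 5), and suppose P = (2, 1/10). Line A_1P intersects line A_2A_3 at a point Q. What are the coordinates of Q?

(3, 1/3)

Barycentric coordinates of P with respect to A_1A_2A_3: (1/10, 3/5, 3/10).
On side A_2A_3 the A_1-coordinate is zero; dropping P's A_1-weight 1/10 and renormalizing the remaining 3/5 : 3/10 gives weights 2/3, 1/3 on A_2, A_3.
Q = (2/3)·(5, -2) + (1/3)·(-1, 5) = (3, 1/3).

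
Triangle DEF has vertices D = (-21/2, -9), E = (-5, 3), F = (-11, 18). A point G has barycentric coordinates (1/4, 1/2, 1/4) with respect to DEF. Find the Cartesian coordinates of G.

G = (1/4)·D + (1/2)·E + (1/4)·F.
x-coordinate: (1/4)·(-21/2) + (1/2)·(-5) + (1/4)·(-11) = -63/8.
y-coordinate: (1/4)·(-9) + (1/2)·3 + (1/4)·18 = 15/4.

(-63/8, 15/4)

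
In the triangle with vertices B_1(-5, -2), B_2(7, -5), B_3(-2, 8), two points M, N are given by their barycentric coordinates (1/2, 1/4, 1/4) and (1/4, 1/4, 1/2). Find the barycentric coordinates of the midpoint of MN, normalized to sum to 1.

(3/8, 1/4, 3/8)

Since both coordinate triples sum to 1, the midpoint's barycentrics are the componentwise average.
(1/2+1/4)/2 = 3/8; similarly 1/4 and 3/8.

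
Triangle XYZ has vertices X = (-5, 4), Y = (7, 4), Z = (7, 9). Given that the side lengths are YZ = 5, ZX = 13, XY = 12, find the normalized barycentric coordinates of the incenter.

The incenter has barycentric coordinates proportional to the opposite side lengths: (5 : 13 : 12).
Normalizing by 5+13+12 = 30 gives (1/6, 13/30, 2/5).

(1/6, 13/30, 2/5)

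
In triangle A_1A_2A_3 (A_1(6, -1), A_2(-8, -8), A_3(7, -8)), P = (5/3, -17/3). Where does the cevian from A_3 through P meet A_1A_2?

Barycentric coordinates of P with respect to A_1A_2A_3: (1/3, 1/3, 1/3).
On side A_1A_2 the A_3-coordinate is zero; dropping P's A_3-weight 1/3 and renormalizing the remaining 1/3 : 1/3 gives weights 1/2, 1/2 on A_1, A_2.
Q = (1/2)·(6, -1) + (1/2)·(-8, -8) = (-1, -9/2).

(-1, -9/2)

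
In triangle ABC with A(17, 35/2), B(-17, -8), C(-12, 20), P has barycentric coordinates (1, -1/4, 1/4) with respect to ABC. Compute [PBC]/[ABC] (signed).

The signed ratio [PBC]/[ABC] equals the barycentric coordinate of P at vertex A, which is 1.

1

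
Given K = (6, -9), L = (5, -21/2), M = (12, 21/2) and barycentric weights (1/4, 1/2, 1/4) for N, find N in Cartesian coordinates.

(7, -39/8)

N = (1/4)·K + (1/2)·L + (1/4)·M.
x-coordinate: (1/4)·6 + (1/2)·5 + (1/4)·12 = 7.
y-coordinate: (1/4)·(-9) + (1/2)·(-21/2) + (1/4)·(21/2) = -39/8.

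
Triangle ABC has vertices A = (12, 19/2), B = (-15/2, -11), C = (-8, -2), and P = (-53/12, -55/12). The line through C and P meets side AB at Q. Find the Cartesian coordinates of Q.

Barycentric coordinates of P with respect to ABC: (1/6, 1/2, 1/3).
On side AB the C-coordinate is zero; dropping P's C-weight 1/3 and renormalizing the remaining 1/6 : 1/2 gives weights 1/4, 3/4 on A, B.
Q = (1/4)·(12, 19/2) + (3/4)·(-15/2, -11) = (-21/8, -47/8).

(-21/8, -47/8)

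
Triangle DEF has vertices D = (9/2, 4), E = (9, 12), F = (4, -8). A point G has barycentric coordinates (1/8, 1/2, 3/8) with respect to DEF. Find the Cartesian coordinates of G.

G = (1/8)·D + (1/2)·E + (3/8)·F.
x-coordinate: (1/8)·(9/2) + (1/2)·9 + (3/8)·4 = 105/16.
y-coordinate: (1/8)·4 + (1/2)·12 + (3/8)·(-8) = 7/2.

(105/16, 7/2)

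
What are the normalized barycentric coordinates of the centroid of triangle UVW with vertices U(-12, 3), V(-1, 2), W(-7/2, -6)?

The centroid is the average of the vertices, so each weight is 1/3.

(1/3, 1/3, 1/3)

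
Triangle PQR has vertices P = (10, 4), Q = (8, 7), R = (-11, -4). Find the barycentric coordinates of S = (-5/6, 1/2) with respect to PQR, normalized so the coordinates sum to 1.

(1/3, 1/6, 1/2)

Signed area of the reference triangle: [PQR] = ½·(10·(7−(-4)) + 8·(-4−4) + (-11)·(4−7)) = ½·(110 − 64 + 33) = 79/2.
[SQR] = ½·((-5/6)·(7−(-4)) + 8·(-4−(1/2)) + (-11)·(1/2−7)) = ½·(-55/6 − 36 + 143/2) = 79/6, so the P-coordinate is (79/6)/(79/2) = 1/3.
[PSR] = ½·(10·(1/2−(-4)) + (-5/6)·(-4−4) + (-11)·(4−(1/2))) = ½·(45 + 20/3 − 77/2) = 79/12, so the Q-coordinate is 1/6.
[PQS] = ½·(10·(7−(1/2)) + 8·(1/2−4) + (-5/6)·(4−7)) = ½·(65 − 28 + 5/2) = 79/4, so the R-coordinate is 1/2.
Check: 1/3 + 1/6 + 1/2 = 1.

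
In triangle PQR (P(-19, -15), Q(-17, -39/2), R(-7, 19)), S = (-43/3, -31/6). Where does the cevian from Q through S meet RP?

Barycentric coordinates of S with respect to PQR: (1/3, 1/3, 1/3).
On side RP the Q-coordinate is zero; dropping S's Q-weight 1/3 and renormalizing the remaining 1/3 : 1/3 gives weights 1/2, 1/2 on R, P.
T = (1/2)·(-7, 19) + (1/2)·(-19, -15) = (-13, 2).

(-13, 2)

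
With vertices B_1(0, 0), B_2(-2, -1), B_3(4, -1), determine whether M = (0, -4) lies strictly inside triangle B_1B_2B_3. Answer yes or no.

no

Barycentric coordinates of M: (-3, 8/3, 4/3).
The three coordinates are negative, positive, positive; a point is interior exactly when all three are positive.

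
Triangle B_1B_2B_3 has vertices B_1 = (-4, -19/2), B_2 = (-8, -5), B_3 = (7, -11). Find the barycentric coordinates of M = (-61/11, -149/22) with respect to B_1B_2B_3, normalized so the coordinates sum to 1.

Signed area of the reference triangle: [B_1B_2B_3] = ½·((-4)·(-5−(-11)) + (-8)·(-11−(-19/2)) + 7·(-19/2−(-5))) = ½·(-24 + 12 − 63/2) = -87/4.
[MB_2B_3] = ½·((-61/11)·(-5−(-11)) + (-8)·(-11−(-149/22)) + 7·(-149/22−(-5))) = ½·(-366/11 + 372/11 − 273/22) = -261/44, so the B_1-coordinate is (-261/44)/(-87/4) = 3/11.
[B_1MB_3] = ½·((-4)·(-149/22−(-11)) + (-61/11)·(-11−(-19/2)) + 7·(-19/2−(-149/22))) = ½·(-186/11 + 183/22 − 210/11) = -609/44, so the B_2-coordinate is 7/11.
[B_1B_2M] = ½·((-4)·(-5−(-149/22)) + (-8)·(-149/22−(-19/2)) + (-61/11)·(-19/2−(-5))) = ½·(-78/11 − 240/11 + 549/22) = -87/44, so the B_3-coordinate is 1/11.

(3/11, 7/11, 1/11)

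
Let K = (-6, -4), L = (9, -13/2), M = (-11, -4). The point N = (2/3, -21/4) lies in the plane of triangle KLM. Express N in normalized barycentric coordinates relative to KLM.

Signed area of the reference triangle: [KLM] = ½·((-6)·(-13/2−(-4)) + 9·(-4−(-4)) + (-11)·(-4−(-13/2))) = ½·(15 + 0 − 55/2) = -25/4.
[NLM] = ½·((2/3)·(-13/2−(-4)) + 9·(-4−(-21/4)) + (-11)·(-21/4−(-13/2))) = ½·(-5/3 + 45/4 − 55/4) = -25/12, so the K-coordinate is (-25/12)/(-25/4) = 1/3.
[KNM] = ½·((-6)·(-21/4−(-4)) + (2/3)·(-4−(-4)) + (-11)·(-4−(-21/4))) = ½·(15/2 + 0 − 55/4) = -25/8, so the L-coordinate is 1/2.
[KLN] = ½·((-6)·(-13/2−(-21/4)) + 9·(-21/4−(-4)) + (2/3)·(-4−(-13/2))) = ½·(15/2 − 45/4 + 5/3) = -25/24, so the M-coordinate is 1/6.
Check: 1/3 + 1/2 + 1/6 = 1.

(1/3, 1/2, 1/6)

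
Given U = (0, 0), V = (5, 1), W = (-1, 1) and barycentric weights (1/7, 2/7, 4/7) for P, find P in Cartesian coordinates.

P = (1/7)·U + (2/7)·V + (4/7)·W.
x-coordinate: (1/7)·0 + (2/7)·5 + (4/7)·(-1) = 6/7.
y-coordinate: (1/7)·0 + (2/7)·1 + (4/7)·1 = 6/7.

(6/7, 6/7)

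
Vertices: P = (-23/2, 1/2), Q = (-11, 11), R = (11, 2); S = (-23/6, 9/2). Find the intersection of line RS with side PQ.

(-45/4, 23/4)

Barycentric coordinates of S with respect to PQR: (1/3, 1/3, 1/3).
On side PQ the R-coordinate is zero; dropping S's R-weight 1/3 and renormalizing the remaining 1/3 : 1/3 gives weights 1/2, 1/2 on P, Q.
T = (1/2)·(-23/2, 1/2) + (1/2)·(-11, 11) = (-45/4, 23/4).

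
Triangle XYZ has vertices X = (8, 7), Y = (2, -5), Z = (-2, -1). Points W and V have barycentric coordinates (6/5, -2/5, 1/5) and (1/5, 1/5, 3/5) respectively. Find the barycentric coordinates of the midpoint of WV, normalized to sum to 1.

(7/10, -1/10, 2/5)

Since both coordinate triples sum to 1, the midpoint's barycentrics are the componentwise average.
(6/5+1/5)/2 = 7/10; similarly -1/10 and 2/5.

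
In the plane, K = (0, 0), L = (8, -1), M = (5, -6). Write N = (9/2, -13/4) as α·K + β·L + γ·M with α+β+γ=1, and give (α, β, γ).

Signed area of the reference triangle: [KLM] = ½·(0·(-1−(-6)) + 8·(-6−0) + 5·(0−(-1))) = ½·(0 − 48 + 5) = -43/2.
[NLM] = ½·((9/2)·(-1−(-6)) + 8·(-6−(-13/4)) + 5·(-13/4−(-1))) = ½·(45/2 − 22 − 45/4) = -43/8, so the K-coordinate is (-43/8)/(-43/2) = 1/4.
[KNM] = ½·(0·(-13/4−(-6)) + (9/2)·(-6−0) + 5·(0−(-13/4))) = ½·(0 − 27 + 65/4) = -43/8, so the L-coordinate is 1/4.
[KLN] = ½·(0·(-1−(-13/4)) + 8·(-13/4−0) + (9/2)·(0−(-1))) = ½·(0 − 26 + 9/2) = -43/4, so the M-coordinate is 1/2.
Check: 1/4 + 1/4 + 1/2 = 1.

(1/4, 1/4, 1/2)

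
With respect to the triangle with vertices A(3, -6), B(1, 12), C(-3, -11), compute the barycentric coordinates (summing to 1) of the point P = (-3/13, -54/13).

(4/13, 3/13, 6/13)

Signed area of the reference triangle: [ABC] = ½·(3·(12−(-11)) + 1·(-11−(-6)) + (-3)·(-6−12)) = ½·(69 − 5 + 54) = 59.
[PBC] = ½·((-3/13)·(12−(-11)) + 1·(-11−(-54/13)) + (-3)·(-54/13−12)) = ½·(-69/13 − 89/13 + 630/13) = 236/13, so the A-coordinate is (236/13)/59 = 4/13.
[APC] = ½·(3·(-54/13−(-11)) + (-3/13)·(-11−(-6)) + (-3)·(-6−(-54/13))) = ½·(267/13 + 15/13 + 72/13) = 177/13, so the B-coordinate is 3/13.
[ABP] = ½·(3·(12−(-54/13)) + 1·(-54/13−(-6)) + (-3/13)·(-6−12)) = ½·(630/13 + 24/13 + 54/13) = 354/13, so the C-coordinate is 6/13.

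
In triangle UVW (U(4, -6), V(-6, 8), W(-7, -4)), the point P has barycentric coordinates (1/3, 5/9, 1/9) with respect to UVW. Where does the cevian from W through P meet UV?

Line WP meets UV where the W-coordinate vanishes; zeroing P's W-weight and renormalizing leaves U, V-weights 1/3 : 5/9 → (3/8, 5/8).
So Q = (3/8)·U + (5/8)·V = (-9/4, 11/4).

(-9/4, 11/4)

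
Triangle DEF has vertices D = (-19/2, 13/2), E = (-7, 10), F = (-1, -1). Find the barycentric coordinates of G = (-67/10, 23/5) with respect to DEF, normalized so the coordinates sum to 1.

Signed area of the reference triangle: [DEF] = ½·((-19/2)·(10−(-1)) + (-7)·(-1−(13/2)) + (-1)·(13/2−10)) = ½·(-209/2 + 105/2 + 7/2) = -97/4.
[GEF] = ½·((-67/10)·(10−(-1)) + (-7)·(-1−(23/5)) + (-1)·(23/5−10)) = ½·(-737/10 + 196/5 + 27/5) = -291/20, so the D-coordinate is (-291/20)/(-97/4) = 3/5.
[DGF] = ½·((-19/2)·(23/5−(-1)) + (-67/10)·(-1−(13/2)) + (-1)·(13/2−(23/5))) = ½·(-266/5 + 201/4 − 19/10) = -97/40, so the E-coordinate is 1/10.
[DEG] = ½·((-19/2)·(10−(23/5)) + (-7)·(23/5−(13/2)) + (-67/10)·(13/2−10)) = ½·(-513/10 + 133/10 + 469/20) = -291/40, so the F-coordinate is 3/10.

(3/5, 1/10, 3/10)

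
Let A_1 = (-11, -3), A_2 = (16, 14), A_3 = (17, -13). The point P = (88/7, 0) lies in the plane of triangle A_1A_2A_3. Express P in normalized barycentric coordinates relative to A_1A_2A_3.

(1/7, 3/7, 3/7)

Signed area of the reference triangle: [A_1A_2A_3] = ½·((-11)·(14−(-13)) + 16·(-13−(-3)) + 17·(-3−14)) = ½·(-297 − 160 − 289) = -373.
[PA_2A_3] = ½·((88/7)·(14−(-13)) + 16·(-13−0) + 17·(0−14)) = ½·(2376/7 − 208 − 238) = -373/7, so the A_1-coordinate is (-373/7)/(-373) = 1/7.
[A_1PA_3] = ½·((-11)·(0−(-13)) + (88/7)·(-13−(-3)) + 17·(-3−0)) = ½·(-143 − 880/7 − 51) = -1119/7, so the A_2-coordinate is 3/7.
[A_1A_2P] = ½·((-11)·(14−0) + 16·(0−(-3)) + (88/7)·(-3−14)) = ½·(-154 + 48 − 1496/7) = -1119/7, so the A_3-coordinate is 3/7.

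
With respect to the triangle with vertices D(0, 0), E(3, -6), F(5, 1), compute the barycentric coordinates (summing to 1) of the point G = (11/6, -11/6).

(1/2, 1/3, 1/6)

Signed area of the reference triangle: [DEF] = ½·(0·(-6−1) + 3·(1−0) + 5·(0−(-6))) = ½·(0 + 3 + 30) = 33/2.
[GEF] = ½·((11/6)·(-6−1) + 3·(1−(-11/6)) + 5·(-11/6−(-6))) = ½·(-77/6 + 17/2 + 125/6) = 33/4, so the D-coordinate is (33/4)/(33/2) = 1/2.
[DGF] = ½·(0·(-11/6−1) + (11/6)·(1−0) + 5·(0−(-11/6))) = ½·(0 + 11/6 + 55/6) = 11/2, so the E-coordinate is 1/3.
[DEG] = ½·(0·(-6−(-11/6)) + 3·(-11/6−0) + (11/6)·(0−(-6))) = ½·(0 − 11/2 + 11) = 11/4, so the F-coordinate is 1/6.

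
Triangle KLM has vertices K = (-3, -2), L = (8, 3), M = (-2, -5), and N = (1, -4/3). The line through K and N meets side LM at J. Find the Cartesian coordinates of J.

Barycentric coordinates of N with respect to KLM: (1/3, 1/3, 1/3).
On side LM the K-coordinate is zero; dropping N's K-weight 1/3 and renormalizing the remaining 1/3 : 1/3 gives weights 1/2, 1/2 on L, M.
J = (1/2)·(8, 3) + (1/2)·(-2, -5) = (3, -1).

(3, -1)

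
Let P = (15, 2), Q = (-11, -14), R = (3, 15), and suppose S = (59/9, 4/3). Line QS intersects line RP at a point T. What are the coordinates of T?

Barycentric coordinates of S with respect to PQR: (5/9, 2/9, 2/9).
On side RP the Q-coordinate is zero; dropping S's Q-weight 2/9 and renormalizing the remaining 2/9 : 5/9 gives weights 2/7, 5/7 on R, P.
T = (2/7)·(3, 15) + (5/7)·(15, 2) = (81/7, 40/7).

(81/7, 40/7)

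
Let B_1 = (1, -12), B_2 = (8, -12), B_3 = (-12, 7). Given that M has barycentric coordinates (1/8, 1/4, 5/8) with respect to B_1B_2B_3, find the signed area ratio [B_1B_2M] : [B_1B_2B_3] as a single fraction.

The signed ratio [B_1B_2M]/[B_1B_2B_3] equals the barycentric coordinate of M at vertex B_3, which is 5/8.

5/8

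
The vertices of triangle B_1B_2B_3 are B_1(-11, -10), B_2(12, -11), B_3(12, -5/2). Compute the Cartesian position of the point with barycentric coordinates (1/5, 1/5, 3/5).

M = (1/5)·B_1 + (1/5)·B_2 + (3/5)·B_3.
x-coordinate: (1/5)·(-11) + (1/5)·12 + (3/5)·12 = 37/5.
y-coordinate: (1/5)·(-10) + (1/5)·(-11) + (3/5)·(-5/2) = -57/10.

(37/5, -57/10)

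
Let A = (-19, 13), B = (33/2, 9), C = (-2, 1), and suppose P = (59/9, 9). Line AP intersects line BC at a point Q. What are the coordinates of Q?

(97/7, 55/7)

Barycentric coordinates of P with respect to ABC: (2/9, 2/3, 1/9).
On side BC the A-coordinate is zero; dropping P's A-weight 2/9 and renormalizing the remaining 2/3 : 1/9 gives weights 6/7, 1/7 on B, C.
Q = (6/7)·(33/2, 9) + (1/7)·(-2, 1) = (97/7, 55/7).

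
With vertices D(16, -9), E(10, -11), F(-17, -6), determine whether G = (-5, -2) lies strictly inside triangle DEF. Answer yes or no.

no

Barycentric coordinates of G: (2, -2, 1).
The three coordinates are positive, negative, positive; a point is interior exactly when all three are positive.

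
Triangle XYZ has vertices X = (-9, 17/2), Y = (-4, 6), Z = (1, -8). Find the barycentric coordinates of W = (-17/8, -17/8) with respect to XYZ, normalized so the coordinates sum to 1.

Signed area of the reference triangle: [XYZ] = ½·((-9)·(6−(-8)) + (-4)·(-8−(17/2)) + 1·(17/2−6)) = ½·(-126 + 66 + 5/2) = -115/4.
[WYZ] = ½·((-17/8)·(6−(-8)) + (-4)·(-8−(-17/8)) + 1·(-17/8−6)) = ½·(-119/4 + 47/2 − 65/8) = -115/16, so the X-coordinate is (-115/16)/(-115/4) = 1/4.
[XWZ] = ½·((-9)·(-17/8−(-8)) + (-17/8)·(-8−(17/2)) + 1·(17/2−(-17/8))) = ½·(-423/8 + 561/16 + 85/8) = -115/32, so the Y-coordinate is 1/8.
[XYW] = ½·((-9)·(6−(-17/8)) + (-4)·(-17/8−(17/2)) + (-17/8)·(17/2−6)) = ½·(-585/8 + 85/2 − 85/16) = -575/32, so the Z-coordinate is 5/8.

(1/4, 1/8, 5/8)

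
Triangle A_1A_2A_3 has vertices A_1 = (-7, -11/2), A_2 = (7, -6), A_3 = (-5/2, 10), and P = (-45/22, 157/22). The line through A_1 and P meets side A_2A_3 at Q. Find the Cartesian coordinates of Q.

(-31/20, 42/5)

Barycentric coordinates of P with respect to A_1A_2A_3: (1/11, 1/11, 9/11).
On side A_2A_3 the A_1-coordinate is zero; dropping P's A_1-weight 1/11 and renormalizing the remaining 1/11 : 9/11 gives weights 1/10, 9/10 on A_2, A_3.
Q = (1/10)·(7, -6) + (9/10)·(-5/2, 10) = (-31/20, 42/5).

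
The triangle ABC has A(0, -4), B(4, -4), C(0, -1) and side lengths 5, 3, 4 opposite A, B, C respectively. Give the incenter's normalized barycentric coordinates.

The incenter has barycentric coordinates proportional to the opposite side lengths: (5 : 3 : 4).
Normalizing by 5+3+4 = 12 gives (5/12, 1/4, 1/3).

(5/12, 1/4, 1/3)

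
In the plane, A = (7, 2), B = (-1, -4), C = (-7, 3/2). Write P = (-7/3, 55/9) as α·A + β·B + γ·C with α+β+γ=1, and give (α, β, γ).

(2/3, -7/9, 10/9)

Signed area of the reference triangle: [ABC] = ½·(7·(-4−(3/2)) + (-1)·(3/2−2) + (-7)·(2−(-4))) = ½·(-77/2 + 1/2 − 42) = -40.
[PBC] = ½·((-7/3)·(-4−(3/2)) + (-1)·(3/2−(55/9)) + (-7)·(55/9−(-4))) = ½·(77/6 + 83/18 − 637/9) = -80/3, so the A-coordinate is (-80/3)/(-40) = 2/3.
[APC] = ½·(7·(55/9−(3/2)) + (-7/3)·(3/2−2) + (-7)·(2−(55/9))) = ½·(581/18 + 7/6 + 259/9) = 280/9, so the B-coordinate is -7/9.
[ABP] = ½·(7·(-4−(55/9)) + (-1)·(55/9−2) + (-7/3)·(2−(-4))) = ½·(-637/9 − 37/9 − 14) = -400/9, so the C-coordinate is 10/9.
Check: 2/3 − 7/9 + 10/9 = 1.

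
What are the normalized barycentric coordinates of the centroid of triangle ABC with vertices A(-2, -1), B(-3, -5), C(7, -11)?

(1/3, 1/3, 1/3)

The centroid is the average of the vertices, so each weight is 1/3.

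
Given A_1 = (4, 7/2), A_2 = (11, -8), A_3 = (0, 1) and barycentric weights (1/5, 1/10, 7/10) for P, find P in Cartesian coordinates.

(19/10, 3/5)

P = (1/5)·A_1 + (1/10)·A_2 + (7/10)·A_3.
x-coordinate: (1/5)·4 + (1/10)·11 + (7/10)·0 = 19/10.
y-coordinate: (1/5)·(7/2) + (1/10)·(-8) + (7/10)·1 = 3/5.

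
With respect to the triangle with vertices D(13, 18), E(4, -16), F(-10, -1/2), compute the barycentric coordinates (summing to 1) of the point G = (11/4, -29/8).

(1/4, 1/2, 1/4)

Signed area of the reference triangle: [DEF] = ½·(13·(-16−(-1/2)) + 4·(-1/2−18) + (-10)·(18−(-16))) = ½·(-403/2 − 74 − 340) = -1231/4.
[GEF] = ½·((11/4)·(-16−(-1/2)) + 4·(-1/2−(-29/8)) + (-10)·(-29/8−(-16))) = ½·(-341/8 + 25/2 − 495/4) = -1231/16, so the D-coordinate is (-1231/16)/(-1231/4) = 1/4.
[DGF] = ½·(13·(-29/8−(-1/2)) + (11/4)·(-1/2−18) + (-10)·(18−(-29/8))) = ½·(-325/8 − 407/8 − 865/4) = -1231/8, so the E-coordinate is 1/2.
[DEG] = ½·(13·(-16−(-29/8)) + 4·(-29/8−18) + (11/4)·(18−(-16))) = ½·(-1287/8 − 173/2 + 187/2) = -1231/16, so the F-coordinate is 1/4.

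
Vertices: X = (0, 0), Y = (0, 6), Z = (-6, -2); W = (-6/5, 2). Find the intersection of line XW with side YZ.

Barycentric coordinates of W with respect to XYZ: (2/5, 2/5, 1/5).
On side YZ the X-coordinate is zero; dropping W's X-weight 2/5 and renormalizing the remaining 2/5 : 1/5 gives weights 2/3, 1/3 on Y, Z.
V = (2/3)·(0, 6) + (1/3)·(-6, -2) = (-2, 10/3).

(-2, 10/3)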